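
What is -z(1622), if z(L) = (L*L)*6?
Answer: -15785304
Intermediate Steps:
z(L) = 6*L**2 (z(L) = L**2*6 = 6*L**2)
-z(1622) = -6*1622**2 = -6*2630884 = -1*15785304 = -15785304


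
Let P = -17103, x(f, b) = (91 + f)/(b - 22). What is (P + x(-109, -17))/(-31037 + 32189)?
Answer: -74111/4992 ≈ -14.846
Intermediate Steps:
x(f, b) = (91 + f)/(-22 + b)
(P + x(-109, -17))/(-31037 + 32189) = (-17103 + (91 - 109)/(-22 - 17))/(-31037 + 32189) = (-17103 - 18/(-39))/1152 = (-17103 - 1/39*(-18))*(1/1152) = (-17103 + 6/13)*(1/1152) = -222333/13*1/1152 = -74111/4992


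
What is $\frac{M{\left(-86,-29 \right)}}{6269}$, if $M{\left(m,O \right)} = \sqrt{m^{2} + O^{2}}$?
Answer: $\frac{\sqrt{8237}}{6269} \approx 0.014477$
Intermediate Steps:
$M{\left(m,O \right)} = \sqrt{O^{2} + m^{2}}$
$\frac{M{\left(-86,-29 \right)}}{6269} = \frac{\sqrt{\left(-29\right)^{2} + \left(-86\right)^{2}}}{6269} = \sqrt{841 + 7396} \cdot \frac{1}{6269} = \sqrt{8237} \cdot \frac{1}{6269} = \frac{\sqrt{8237}}{6269}$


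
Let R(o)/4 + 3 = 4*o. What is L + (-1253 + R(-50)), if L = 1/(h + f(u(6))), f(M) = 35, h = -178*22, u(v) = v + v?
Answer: -8014266/3881 ≈ -2065.0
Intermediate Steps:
R(o) = -12 + 16*o (R(o) = -12 + 4*(4*o) = -12 + 16*o)
u(v) = 2*v
h = -3916
L = -1/3881 (L = 1/(-3916 + 35) = 1/(-3881) = -1/3881 ≈ -0.00025767)
L + (-1253 + R(-50)) = -1/3881 + (-1253 + (-12 + 16*(-50))) = -1/3881 + (-1253 + (-12 - 800)) = -1/3881 + (-1253 - 812) = -1/3881 - 2065 = -8014266/3881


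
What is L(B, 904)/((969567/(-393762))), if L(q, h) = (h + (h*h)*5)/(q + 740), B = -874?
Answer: 268216498968/21653663 ≈ 12387.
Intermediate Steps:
L(q, h) = (h + 5*h²)/(740 + q) (L(q, h) = (h + h²*5)/(740 + q) = (h + 5*h²)/(740 + q))
L(B, 904)/((969567/(-393762))) = (904*(1 + 5*904)/(740 - 874))/((969567/(-393762))) = (904*(1 + 4520)/(-134))/((969567*(-1/393762))) = (904*(-1/134)*4521)/(-323189/131254) = -2043492/67*(-131254/323189) = 268216498968/21653663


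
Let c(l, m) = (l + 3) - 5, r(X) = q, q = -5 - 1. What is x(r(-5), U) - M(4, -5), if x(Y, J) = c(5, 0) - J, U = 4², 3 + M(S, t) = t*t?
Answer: -35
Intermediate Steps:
M(S, t) = -3 + t² (M(S, t) = -3 + t*t = -3 + t²)
q = -6
r(X) = -6
U = 16
c(l, m) = -2 + l (c(l, m) = (3 + l) - 5 = -2 + l)
x(Y, J) = 3 - J (x(Y, J) = (-2 + 5) - J = 3 - J)
x(r(-5), U) - M(4, -5) = (3 - 1*16) - (-3 + (-5)²) = (3 - 16) - (-3 + 25) = -13 - 1*22 = -13 - 22 = -35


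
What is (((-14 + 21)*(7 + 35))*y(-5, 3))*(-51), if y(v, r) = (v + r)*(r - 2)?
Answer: 29988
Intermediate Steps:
y(v, r) = (-2 + r)*(r + v) (y(v, r) = (r + v)*(-2 + r) = (-2 + r)*(r + v))
(((-14 + 21)*(7 + 35))*y(-5, 3))*(-51) = (((-14 + 21)*(7 + 35))*(3² - 2*3 - 2*(-5) + 3*(-5)))*(-51) = ((7*42)*(9 - 6 + 10 - 15))*(-51) = (294*(-2))*(-51) = -588*(-51) = 29988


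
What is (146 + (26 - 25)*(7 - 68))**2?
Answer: 7225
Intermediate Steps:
(146 + (26 - 25)*(7 - 68))**2 = (146 + 1*(-61))**2 = (146 - 61)**2 = 85**2 = 7225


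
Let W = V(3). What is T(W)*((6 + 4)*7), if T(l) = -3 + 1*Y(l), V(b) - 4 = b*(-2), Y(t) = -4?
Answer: -490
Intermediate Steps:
V(b) = 4 - 2*b (V(b) = 4 + b*(-2) = 4 - 2*b)
W = -2 (W = 4 - 2*3 = 4 - 6 = -2)
T(l) = -7 (T(l) = -3 + 1*(-4) = -3 - 4 = -7)
T(W)*((6 + 4)*7) = -7*(6 + 4)*7 = -70*7 = -7*70 = -490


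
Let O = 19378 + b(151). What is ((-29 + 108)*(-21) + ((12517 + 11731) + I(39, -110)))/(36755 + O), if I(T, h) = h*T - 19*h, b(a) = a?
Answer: 20389/56284 ≈ 0.36225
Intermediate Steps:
I(T, h) = -19*h + T*h (I(T, h) = T*h - 19*h = -19*h + T*h)
O = 19529 (O = 19378 + 151 = 19529)
((-29 + 108)*(-21) + ((12517 + 11731) + I(39, -110)))/(36755 + O) = ((-29 + 108)*(-21) + ((12517 + 11731) - 110*(-19 + 39)))/(36755 + 19529) = (79*(-21) + (24248 - 110*20))/56284 = (-1659 + (24248 - 2200))*(1/56284) = (-1659 + 22048)*(1/56284) = 20389*(1/56284) = 20389/56284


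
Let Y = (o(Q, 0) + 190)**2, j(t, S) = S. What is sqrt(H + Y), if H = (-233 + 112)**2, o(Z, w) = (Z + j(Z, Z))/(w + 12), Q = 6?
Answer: sqrt(51122) ≈ 226.10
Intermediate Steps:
o(Z, w) = 2*Z/(12 + w) (o(Z, w) = (Z + Z)/(w + 12) = (2*Z)/(12 + w) = 2*Z/(12 + w))
H = 14641 (H = (-121)**2 = 14641)
Y = 36481 (Y = (2*6/(12 + 0) + 190)**2 = (2*6/12 + 190)**2 = (2*6*(1/12) + 190)**2 = (1 + 190)**2 = 191**2 = 36481)
sqrt(H + Y) = sqrt(14641 + 36481) = sqrt(51122)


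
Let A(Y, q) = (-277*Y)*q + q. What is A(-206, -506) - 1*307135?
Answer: -29181013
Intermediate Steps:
A(Y, q) = q - 277*Y*q (A(Y, q) = -277*Y*q + q = q - 277*Y*q)
A(-206, -506) - 1*307135 = -506*(1 - 277*(-206)) - 1*307135 = -506*(1 + 57062) - 307135 = -506*57063 - 307135 = -28873878 - 307135 = -29181013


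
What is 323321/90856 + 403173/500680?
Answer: 12406940273/2843111380 ≈ 4.3639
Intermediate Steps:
323321/90856 + 403173/500680 = 12406940273/2843111380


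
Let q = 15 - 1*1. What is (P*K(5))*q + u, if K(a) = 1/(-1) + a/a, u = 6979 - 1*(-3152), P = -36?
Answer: 10131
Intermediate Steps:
q = 14 (q = 15 - 1 = 14)
u = 10131 (u = 6979 + 3152 = 10131)
K(a) = 0 (K(a) = 1*(-1) + 1 = -1 + 1 = 0)
(P*K(5))*q + u = -36*0*14 + 10131 = 0*14 + 10131 = 0 + 10131 = 10131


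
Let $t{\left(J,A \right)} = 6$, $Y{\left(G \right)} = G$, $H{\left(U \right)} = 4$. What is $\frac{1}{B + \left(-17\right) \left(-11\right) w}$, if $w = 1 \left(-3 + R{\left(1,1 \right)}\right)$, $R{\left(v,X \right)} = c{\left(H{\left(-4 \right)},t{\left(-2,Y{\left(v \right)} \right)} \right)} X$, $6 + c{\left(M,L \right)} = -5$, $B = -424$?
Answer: $- \frac{1}{3042} \approx -0.00032873$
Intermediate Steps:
$c{\left(M,L \right)} = -11$ ($c{\left(M,L \right)} = -6 - 5 = -11$)
$R{\left(v,X \right)} = - 11 X$
$w = -14$ ($w = 1 \left(-3 - 11\right) = 1 \left(-14\right) = -14$)
$\frac{1}{B + \left(-17\right) \left(-11\right) w} = \frac{1}{-424 + \left(-17\right) \left(-11\right) \left(-14\right)} = \frac{1}{-424 + 187 \left(-14\right)} = \frac{1}{-424 - 2618} = \frac{1}{-3042} = - \frac{1}{3042}$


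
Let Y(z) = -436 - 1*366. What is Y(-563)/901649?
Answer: -802/901649 ≈ -0.00088948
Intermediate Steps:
Y(z) = -802 (Y(z) = -436 - 366 = -802)
Y(-563)/901649 = -802/901649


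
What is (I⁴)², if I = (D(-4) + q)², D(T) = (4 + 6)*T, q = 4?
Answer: 7958661109946400884391936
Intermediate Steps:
D(T) = 10*T
I = 1296 (I = (10*(-4) + 4)² = (-40 + 4)² = (-36)² = 1296)
(I⁴)² = (1296⁴)² = 2821109907456² = 7958661109946400884391936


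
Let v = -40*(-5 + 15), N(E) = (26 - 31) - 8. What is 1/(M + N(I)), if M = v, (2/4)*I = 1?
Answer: -1/413 ≈ -0.0024213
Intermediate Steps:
I = 2 (I = 2*1 = 2)
N(E) = -13 (N(E) = -5 - 8 = -13)
v = -400 (v = -40*10 = -400)
M = -400
1/(M + N(I)) = 1/(-400 - 13) = 1/(-413) = -1/413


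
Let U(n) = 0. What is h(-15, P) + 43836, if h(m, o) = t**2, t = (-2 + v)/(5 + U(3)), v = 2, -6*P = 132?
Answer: 43836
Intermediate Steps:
P = -22 (P = -1/6*132 = -22)
t = 0 (t = (-2 + 2)/(5 + 0) = 0/5 = 0*(1/5) = 0)
h(m, o) = 0 (h(m, o) = 0**2 = 0)
h(-15, P) + 43836 = 0 + 43836 = 43836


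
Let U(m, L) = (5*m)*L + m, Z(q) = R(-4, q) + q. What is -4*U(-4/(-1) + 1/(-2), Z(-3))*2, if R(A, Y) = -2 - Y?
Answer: 252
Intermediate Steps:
Z(q) = -2 (Z(q) = (-2 - q) + q = -2)
U(m, L) = m + 5*L*m (U(m, L) = 5*L*m + m = m + 5*L*m)
-4*U(-4/(-1) + 1/(-2), Z(-3))*2 = -4*(-4/(-1) + 1/(-2))*(1 + 5*(-2))*2 = -4*(-4*(-1) + 1*(-½))*(1 - 10)*2 = -4*(4 - ½)*(-9)*2 = -14*(-9)*2 = -4*(-63/2)*2 = 126*2 = 252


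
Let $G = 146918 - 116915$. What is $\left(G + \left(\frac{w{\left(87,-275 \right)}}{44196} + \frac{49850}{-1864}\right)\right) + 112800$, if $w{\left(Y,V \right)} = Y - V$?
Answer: $\frac{1470262571425}{10297668} \approx 1.4278 \cdot 10^{5}$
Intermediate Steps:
$G = 30003$
$\left(G + \left(\frac{w{\left(87,-275 \right)}}{44196} + \frac{49850}{-1864}\right)\right) + 112800 = \left(30003 + \left(\frac{87 - -275}{44196} + \frac{49850}{-1864}\right)\right) + 112800 = \left(30003 + \left(\left(87 + 275\right) \frac{1}{44196} + 49850 \left(- \frac{1}{1864}\right)\right)\right) + 112800 = \left(30003 + \left(362 \cdot \frac{1}{44196} - \frac{24925}{932}\right)\right) + 112800 = \left(30003 + \left(\frac{181}{22098} - \frac{24925}{932}\right)\right) + 112800 = \left(30003 - \frac{275311979}{10297668}\right) + 112800 = \frac{308685621025}{10297668} + 112800 = \frac{1470262571425}{10297668}$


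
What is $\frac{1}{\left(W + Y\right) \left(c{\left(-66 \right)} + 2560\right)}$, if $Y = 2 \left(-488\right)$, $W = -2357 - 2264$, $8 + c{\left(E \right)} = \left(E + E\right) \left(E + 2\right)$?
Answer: $- \frac{1}{61567000} \approx -1.6242 \cdot 10^{-8}$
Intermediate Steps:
$c{\left(E \right)} = -8 + 2 E \left(2 + E\right)$ ($c{\left(E \right)} = -8 + \left(E + E\right) \left(E + 2\right) = -8 + 2 E \left(2 + E\right)$)
$W = -4621$ ($W = -2357 - 2264 = -4621$)
$Y = -976$
$\frac{1}{\left(W + Y\right) \left(c{\left(-66 \right)} + 2560\right)} = \frac{1}{\left(-4621 - 976\right) \left(\left(-8 + 2 \left(-66\right)^{2} + 4 \left(-66\right)\right) + 2560\right)} = \frac{1}{\left(-5597\right) \left(\left(-8 + 2 \cdot 4356 - 264\right) + 2560\right)} = \frac{1}{\left(-5597\right) \left(\left(-8 + 8712 - 264\right) + 2560\right)} = \frac{1}{\left(-5597\right) \left(8440 + 2560\right)} = \frac{1}{\left(-5597\right) 11000} = \frac{1}{-61567000} = - \frac{1}{61567000}$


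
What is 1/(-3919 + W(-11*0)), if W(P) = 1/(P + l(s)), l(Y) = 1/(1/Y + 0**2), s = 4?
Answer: -4/15675 ≈ -0.00025518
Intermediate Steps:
l(Y) = Y (l(Y) = 1/(1/Y + 0) = 1/(1/Y) = Y)
W(P) = 1/(4 + P) (W(P) = 1/(P + 4) = 1/(4 + P))
1/(-3919 + W(-11*0)) = 1/(-3919 + 1/(4 - 11*0)) = 1/(-3919 + 1/(4 + 0)) = 1/(-3919 + 1/4) = 1/(-15675/4) = -4/15675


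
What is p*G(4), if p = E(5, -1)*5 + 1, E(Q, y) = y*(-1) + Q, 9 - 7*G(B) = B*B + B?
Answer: -341/7 ≈ -48.714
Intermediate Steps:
G(B) = 9/7 - B/7 - B²/7 (G(B) = 9/7 - (B*B + B)/7 = 9/7 - (B² + B)/7 = 9/7 - (B + B²)/7 = 9/7 + (-B/7 - B²/7) = 9/7 - B/7 - B²/7)
E(Q, y) = Q - y (E(Q, y) = -y + Q = Q - y)
p = 31 (p = (5 - 1*(-1))*5 + 1 = (5 + 1)*5 + 1 = 6*5 + 1 = 30 + 1 = 31)
p*G(4) = 31*(9/7 - ⅐*4 - ⅐*4²) = 31*(9/7 - 4/7 - ⅐*16) = 31*(9/7 - 4/7 - 16/7) = 31*(-11/7) = -341/7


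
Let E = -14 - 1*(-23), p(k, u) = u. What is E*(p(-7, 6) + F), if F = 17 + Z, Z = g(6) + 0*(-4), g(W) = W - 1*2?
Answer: 243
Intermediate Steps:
g(W) = -2 + W (g(W) = W - 2 = -2 + W)
E = 9 (E = -14 + 23 = 9)
Z = 4 (Z = (-2 + 6) + 0*(-4) = 4 + 0 = 4)
F = 21 (F = 17 + 4 = 21)
E*(p(-7, 6) + F) = 9*(6 + 21) = 9*27 = 243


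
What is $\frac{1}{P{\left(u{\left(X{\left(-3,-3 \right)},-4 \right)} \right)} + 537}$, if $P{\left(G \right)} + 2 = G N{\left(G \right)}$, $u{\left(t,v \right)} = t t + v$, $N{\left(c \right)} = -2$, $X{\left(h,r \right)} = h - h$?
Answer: $\frac{1}{543} \approx 0.0018416$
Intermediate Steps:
$X{\left(h,r \right)} = 0$
$u{\left(t,v \right)} = v + t^{2}$ ($u{\left(t,v \right)} = t^{2} + v = v + t^{2}$)
$P{\left(G \right)} = -2 - 2 G$ ($P{\left(G \right)} = -2 + G \left(-2\right) = -2 - 2 G$)
$\frac{1}{P{\left(u{\left(X{\left(-3,-3 \right)},-4 \right)} \right)} + 537} = \frac{1}{\left(-2 - 2 \left(-4 + 0^{2}\right)\right) + 537} = \frac{1}{\left(-2 - 2 \left(-4 + 0\right)\right) + 537} = \frac{1}{\left(-2 - -8\right) + 537} = \frac{1}{\left(-2 + 8\right) + 537} = \frac{1}{6 + 537} = \frac{1}{543}$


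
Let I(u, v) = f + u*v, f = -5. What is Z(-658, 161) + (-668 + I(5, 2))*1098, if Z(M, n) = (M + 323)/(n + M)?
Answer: -361802743/497 ≈ -7.2797e+5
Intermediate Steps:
Z(M, n) = (323 + M)/(M + n)
I(u, v) = -5 + u*v
Z(-658, 161) + (-668 + I(5, 2))*1098 = (323 - 658)/(-658 + 161) + (-668 + (-5 + 5*2))*1098 = -335/(-497) + (-668 + (-5 + 10))*1098 = -1/497*(-335) + (-668 + 5)*1098 = 335/497 - 663*1098 = 335/497 - 727974 = -361802743/497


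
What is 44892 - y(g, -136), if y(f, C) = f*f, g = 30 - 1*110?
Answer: 38492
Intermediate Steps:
g = -80 (g = 30 - 110 = -80)
y(f, C) = f**2
44892 - y(g, -136) = 44892 - 1*(-80)**2 = 44892 - 1*6400 = 44892 - 6400 = 38492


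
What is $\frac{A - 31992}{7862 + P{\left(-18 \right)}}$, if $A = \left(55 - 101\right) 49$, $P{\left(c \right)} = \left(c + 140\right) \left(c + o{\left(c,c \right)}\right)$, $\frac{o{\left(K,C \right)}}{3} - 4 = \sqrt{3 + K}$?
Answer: $- \frac{12208699}{2642312} + \frac{3133509 i \sqrt{15}}{13211560} \approx -4.6205 + 0.91859 i$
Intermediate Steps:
$o{\left(K,C \right)} = 12 + 3 \sqrt{3 + K}$
$P{\left(c \right)} = \left(140 + c\right) \left(12 + c + 3 \sqrt{3 + c}\right)$ ($P{\left(c \right)} = \left(c + 140\right) \left(c + \left(12 + 3 \sqrt{3 + c}\right)\right) = \left(140 + c\right) \left(12 + c + 3 \sqrt{3 + c}\right)$)
$A = -2254$ ($A = \left(-46\right) 49 = -2254$)
$\frac{A - 31992}{7862 + P{\left(-18 \right)}} = \frac{-2254 - 31992}{7862 + \left(1680 + \left(-18\right)^{2} + 152 \left(-18\right) + 420 \sqrt{3 - 18} + 3 \left(-18\right) \sqrt{3 - 18}\right)} = - \frac{34246}{7862 + \left(1680 + 324 - 2736 + 420 \sqrt{-15} + 3 \left(-18\right) \sqrt{-15}\right)} = - \frac{34246}{7862 + \left(1680 + 324 - 2736 + 420 i \sqrt{15} + 3 \left(-18\right) i \sqrt{15}\right)} = - \frac{34246}{7862 + \left(1680 + 324 - 2736 + 420 i \sqrt{15} - 54 i \sqrt{15}\right)} = - \frac{34246}{7862 - \left(732 - 366 i \sqrt{15}\right)} = - \frac{34246}{7130 + 366 i \sqrt{15}}$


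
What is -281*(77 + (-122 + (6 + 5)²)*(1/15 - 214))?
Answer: -1226284/15 ≈ -81752.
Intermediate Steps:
-281*(77 + (-122 + (6 + 5)²)*(1/15 - 214)) = -281*(77 + (-122 + 11²)*(1/15 - 214)) = -281*(77 + (-122 + 121)*(-3209/15)) = -281*(77 - 1*(-3209/15)) = -281*(77 + 3209/15) = -281*4364/15 = -1226284/15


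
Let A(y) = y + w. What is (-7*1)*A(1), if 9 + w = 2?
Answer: 42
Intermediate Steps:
w = -7 (w = -9 + 2 = -7)
A(y) = -7 + y (A(y) = y - 7 = -7 + y)
(-7*1)*A(1) = (-7*1)*(-7 + 1) = -7*(-6) = 42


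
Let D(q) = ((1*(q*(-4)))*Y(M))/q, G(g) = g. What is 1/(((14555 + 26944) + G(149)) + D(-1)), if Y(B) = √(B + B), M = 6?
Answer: 2603/108409732 + √3/216819464 ≈ 2.4019e-5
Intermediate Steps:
Y(B) = √2*√B (Y(B) = √(2*B) = √2*√B)
D(q) = -8*√3 (D(q) = ((1*(q*(-4)))*(√2*√6))/q = ((1*(-4*q))*(2*√3))/q = ((-4*q)*(2*√3))/q = (-8*q*√3)/q = -8*√3)
1/(((14555 + 26944) + G(149)) + D(-1)) = 1/(((14555 + 26944) + 149) - 8*√3) = 1/((41499 + 149) - 8*√3) = 1/(41648 - 8*√3)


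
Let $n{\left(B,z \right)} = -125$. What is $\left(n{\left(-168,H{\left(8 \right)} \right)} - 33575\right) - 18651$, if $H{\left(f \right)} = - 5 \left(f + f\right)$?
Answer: $-52351$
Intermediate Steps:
$H{\left(f \right)} = - 10 f$ ($H{\left(f \right)} = - 5 \cdot 2 f = - 10 f$)
$\left(n{\left(-168,H{\left(8 \right)} \right)} - 33575\right) - 18651 = \left(-125 - 33575\right) - 18651 = -33700 - 18651 = -52351$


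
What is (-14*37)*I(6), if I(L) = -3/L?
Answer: 259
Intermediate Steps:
(-14*37)*I(6) = (-14*37)*(-3/6) = -(-1554)/6 = -518*(-½) = 259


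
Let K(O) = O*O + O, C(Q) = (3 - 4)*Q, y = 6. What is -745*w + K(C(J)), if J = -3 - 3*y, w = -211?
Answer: 157657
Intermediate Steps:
J = -21 (J = -3 - 3*6 = -3 - 18 = -21)
C(Q) = -Q
K(O) = O + O**2 (K(O) = O**2 + O = O + O**2)
-745*w + K(C(J)) = -745*(-211) + (-1*(-21))*(1 - 1*(-21)) = 157195 + 21*(1 + 21) = 157195 + 21*22 = 157195 + 462 = 157657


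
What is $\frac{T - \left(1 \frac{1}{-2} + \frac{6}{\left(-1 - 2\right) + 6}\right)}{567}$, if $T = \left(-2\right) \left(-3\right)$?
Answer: $\frac{1}{126} \approx 0.0079365$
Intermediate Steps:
$T = 6$
$\frac{T - \left(1 \frac{1}{-2} + \frac{6}{\left(-1 - 2\right) + 6}\right)}{567} = \frac{6 - \left(1 \frac{1}{-2} + \frac{6}{\left(-1 - 2\right) + 6}\right)}{567} = \left(6 - \left(1 \left(- \frac{1}{2}\right) + \frac{6}{-3 + 6}\right)\right) \frac{1}{567} = \left(6 - \left(- \frac{1}{2} + \frac{6}{3}\right)\right) \frac{1}{567} = \left(6 - \left(- \frac{1}{2} + 6 \cdot \frac{1}{3}\right)\right) \frac{1}{567} = \left(6 - \left(- \frac{1}{2} + 2\right)\right) \frac{1}{567} = \left(6 - \frac{3}{2}\right) \frac{1}{567} = \frac{9}{2} \cdot \frac{1}{567} = \frac{1}{126}$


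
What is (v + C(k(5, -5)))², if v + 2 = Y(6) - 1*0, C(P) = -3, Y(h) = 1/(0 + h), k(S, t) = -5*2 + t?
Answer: 841/36 ≈ 23.361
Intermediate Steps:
k(S, t) = -10 + t
Y(h) = 1/h
v = -11/6 (v = -2 + (1/6 - 1*0) = -2 + (⅙ + 0) = -2 + ⅙ = -11/6 ≈ -1.8333)
(v + C(k(5, -5)))² = (-11/6 - 3)² = (-29/6)² = 841/36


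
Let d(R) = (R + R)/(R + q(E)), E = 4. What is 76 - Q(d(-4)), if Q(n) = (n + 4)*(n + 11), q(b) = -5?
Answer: 1448/81 ≈ 17.877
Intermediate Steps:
d(R) = 2*R/(-5 + R) (d(R) = (R + R)/(R - 5) = (2*R)/(-5 + R) = 2*R/(-5 + R))
Q(n) = (4 + n)*(11 + n)
76 - Q(d(-4)) = 76 - (44 + (2*(-4)/(-5 - 4))² + 15*(2*(-4)/(-5 - 4))) = 76 - (44 + (2*(-4)/(-9))² + 15*(2*(-4)/(-9))) = 76 - (44 + (2*(-4)*(-⅑))² + 15*(2*(-4)*(-⅑))) = 76 - (44 + (8/9)² + 15*(8/9)) = 76 - (44 + 64/81 + 40/3) = 76 - 1*4708/81 = 76 - 4708/81 = 1448/81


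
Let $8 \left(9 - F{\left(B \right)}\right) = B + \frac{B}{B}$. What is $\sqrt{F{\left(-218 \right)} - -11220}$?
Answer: $\frac{\sqrt{180098}}{4} \approx 106.09$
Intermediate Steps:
$F{\left(B \right)} = \frac{71}{8} - \frac{B}{8}$ ($F{\left(B \right)} = 9 - \frac{B + \frac{B}{B}}{8} = 9 - \frac{B + 1}{8} = 9 - \frac{1 + B}{8} = 9 - \left(\frac{1}{8} + \frac{B}{8}\right) = \frac{71}{8} - \frac{B}{8}$)
$\sqrt{F{\left(-218 \right)} - -11220} = \sqrt{\left(\frac{71}{8} - - \frac{109}{4}\right) - -11220} = \sqrt{\left(\frac{71}{8} + \frac{109}{4}\right) + 11220} = \sqrt{\frac{289}{8} + 11220} = \sqrt{\frac{90049}{8}} = \frac{\sqrt{180098}}{4}$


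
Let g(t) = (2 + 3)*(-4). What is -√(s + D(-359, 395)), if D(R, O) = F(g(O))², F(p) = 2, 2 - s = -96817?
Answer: -√96823 ≈ -311.16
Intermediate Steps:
s = 96819 (s = 2 - 1*(-96817) = 2 + 96817 = 96819)
g(t) = -20 (g(t) = 5*(-4) = -20)
D(R, O) = 4 (D(R, O) = 2² = 4)
-√(s + D(-359, 395)) = -√(96819 + 4) = -√96823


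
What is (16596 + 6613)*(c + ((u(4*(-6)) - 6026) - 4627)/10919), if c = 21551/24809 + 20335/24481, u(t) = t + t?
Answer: 110708088404010605/6631645139551 ≈ 16694.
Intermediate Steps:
u(t) = 2*t
c = 1032081046/607349129 (c = 21551*(1/24809) + 20335*(1/24481) = 21551/24809 + 20335/24481 = 1032081046/607349129 ≈ 1.6993)
(16596 + 6613)*(c + ((u(4*(-6)) - 6026) - 4627)/10919) = (16596 + 6613)*(1032081046/607349129 + ((2*(4*(-6)) - 6026) - 4627)/10919) = 23209*(1032081046/607349129 + ((2*(-24) - 6026) - 4627)*(1/10919)) = 23209*(1032081046/607349129 + ((-48 - 6026) - 4627)*(1/10919)) = 23209*(1032081046/607349129 + (-6074 - 4627)*(1/10919)) = 23209*(1032081046/607349129 - 10701*1/10919) = 23209*(1032081046/607349129 - 10701/10919) = 23209*(4770049911845/6631645139551) = 110708088404010605/6631645139551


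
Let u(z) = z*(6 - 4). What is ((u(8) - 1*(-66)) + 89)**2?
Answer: 29241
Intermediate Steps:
u(z) = 2*z (u(z) = z*2 = 2*z)
((u(8) - 1*(-66)) + 89)**2 = ((2*8 - 1*(-66)) + 89)**2 = ((16 + 66) + 89)**2 = (82 + 89)**2 = 171**2 = 29241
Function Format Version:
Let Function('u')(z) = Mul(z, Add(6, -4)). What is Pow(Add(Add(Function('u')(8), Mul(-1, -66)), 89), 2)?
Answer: 29241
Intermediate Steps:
Function('u')(z) = Mul(2, z) (Function('u')(z) = Mul(z, 2) = Mul(2, z))
Pow(Add(Add(Function('u')(8), Mul(-1, -66)), 89), 2) = Pow(Add(Add(Mul(2, 8), Mul(-1, -66)), 89), 2) = Pow(Add(Add(16, 66), 89), 2) = Pow(Add(82, 89), 2) = Pow(171, 2) = 29241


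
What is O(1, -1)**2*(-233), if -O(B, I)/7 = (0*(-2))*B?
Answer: 0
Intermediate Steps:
O(B, I) = 0 (O(B, I) = -7*0*(-2)*B = -0*B = -7*0 = 0)
O(1, -1)**2*(-233) = 0**2*(-233) = 0*(-233) = 0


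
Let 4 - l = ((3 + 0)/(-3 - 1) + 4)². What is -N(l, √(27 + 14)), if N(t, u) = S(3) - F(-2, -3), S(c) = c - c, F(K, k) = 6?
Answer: 6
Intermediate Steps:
S(c) = 0
l = -105/16 (l = 4 - ((3 + 0)/(-3 - 1) + 4)² = 4 - (3/(-4) + 4)² = 4 - (3*(-¼) + 4)² = 4 - (-¾ + 4)² = 4 - (13/4)² = 4 - 1*169/16 = 4 - 169/16 = -105/16 ≈ -6.5625)
N(t, u) = -6 (N(t, u) = 0 - 1*6 = 0 - 6 = -6)
-N(l, √(27 + 14)) = -1*(-6) = 6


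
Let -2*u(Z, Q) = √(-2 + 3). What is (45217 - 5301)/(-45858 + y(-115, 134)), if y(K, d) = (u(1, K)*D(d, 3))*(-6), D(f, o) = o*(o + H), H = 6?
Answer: -39916/45777 ≈ -0.87197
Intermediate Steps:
D(f, o) = o*(6 + o) (D(f, o) = o*(o + 6) = o*(6 + o))
u(Z, Q) = -½ (u(Z, Q) = -√(-2 + 3)/2 = -√1/2 = -½*1 = -½)
y(K, d) = 81 (y(K, d) = -3*(6 + 3)/2*(-6) = -3*9/2*(-6) = -½*27*(-6) = -27/2*(-6) = 81)
(45217 - 5301)/(-45858 + y(-115, 134)) = (45217 - 5301)/(-45858 + 81) = 39916/(-45777) = 39916*(-1/45777) = -39916/45777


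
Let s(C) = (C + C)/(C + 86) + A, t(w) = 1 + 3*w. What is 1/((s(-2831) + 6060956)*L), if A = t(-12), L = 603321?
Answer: 915/3345864179224349 ≈ 2.7347e-13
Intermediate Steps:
A = -35 (A = 1 + 3*(-12) = 1 - 36 = -35)
s(C) = -35 + 2*C/(86 + C) (s(C) = (C + C)/(C + 86) - 35 = (2*C)/(86 + C) - 35 = 2*C/(86 + C) - 35 = -35 + 2*C/(86 + C))
1/((s(-2831) + 6060956)*L) = 1/(((-3010 - 33*(-2831))/(86 - 2831) + 6060956)*603321) = (1/603321)/((-3010 + 93423)/(-2745) + 6060956) = (1/603321)/(-1/2745*90413 + 6060956) = (1/603321)/(-90413/2745 + 6060956) = (1/603321)/(16637233807/2745) = (2745/16637233807)*(1/603321) = 915/3345864179224349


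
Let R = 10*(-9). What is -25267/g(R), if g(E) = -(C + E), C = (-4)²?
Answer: -25267/74 ≈ -341.45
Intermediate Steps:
R = -90
C = 16
g(E) = -16 - E (g(E) = -(16 + E) = -16 - E)
-25267/g(R) = -25267/(-16 - 1*(-90)) = -25267/(-16 + 90) = -25267/74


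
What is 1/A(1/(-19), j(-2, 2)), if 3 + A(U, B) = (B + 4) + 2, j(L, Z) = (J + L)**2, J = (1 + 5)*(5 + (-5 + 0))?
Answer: 1/7 ≈ 0.14286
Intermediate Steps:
J = 0 (J = 6*(5 - 5) = 6*0 = 0)
j(L, Z) = L**2 (j(L, Z) = (0 + L)**2 = L**2)
A(U, B) = 3 + B (A(U, B) = -3 + ((B + 4) + 2) = -3 + ((4 + B) + 2) = -3 + (6 + B) = 3 + B)
1/A(1/(-19), j(-2, 2)) = 1/(3 + (-2)**2) = 1/(3 + 4) = 1/7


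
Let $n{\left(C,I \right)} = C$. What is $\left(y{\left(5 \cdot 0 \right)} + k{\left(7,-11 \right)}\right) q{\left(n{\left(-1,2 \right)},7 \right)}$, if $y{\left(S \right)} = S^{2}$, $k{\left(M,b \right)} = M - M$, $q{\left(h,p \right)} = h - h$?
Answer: $0$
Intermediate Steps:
$q{\left(h,p \right)} = 0$
$k{\left(M,b \right)} = 0$
$\left(y{\left(5 \cdot 0 \right)} + k{\left(7,-11 \right)}\right) q{\left(n{\left(-1,2 \right)},7 \right)} = \left(\left(5 \cdot 0\right)^{2} + 0\right) 0 = \left(0^{2} + 0\right) 0 = \left(0 + 0\right) 0 = 0 \cdot 0 = 0$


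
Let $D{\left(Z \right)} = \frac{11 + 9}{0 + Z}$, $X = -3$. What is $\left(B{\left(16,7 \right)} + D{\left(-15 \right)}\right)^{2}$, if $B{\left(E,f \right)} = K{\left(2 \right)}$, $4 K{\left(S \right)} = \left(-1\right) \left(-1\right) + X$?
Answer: $\frac{121}{36} \approx 3.3611$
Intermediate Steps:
$K{\left(S \right)} = - \frac{1}{2}$ ($K{\left(S \right)} = \frac{\left(-1\right) \left(-1\right) - 3}{4} = \frac{1 - 3}{4} = \frac{1}{4} \left(-2\right) = - \frac{1}{2}$)
$B{\left(E,f \right)} = - \frac{1}{2}$
$D{\left(Z \right)} = \frac{20}{Z}$
$\left(B{\left(16,7 \right)} + D{\left(-15 \right)}\right)^{2} = \left(- \frac{1}{2} + \frac{20}{-15}\right)^{2} = \left(- \frac{1}{2} + 20 \left(- \frac{1}{15}\right)\right)^{2} = \left(- \frac{1}{2} - \frac{4}{3}\right)^{2} = \left(- \frac{11}{6}\right)^{2} = \frac{121}{36}$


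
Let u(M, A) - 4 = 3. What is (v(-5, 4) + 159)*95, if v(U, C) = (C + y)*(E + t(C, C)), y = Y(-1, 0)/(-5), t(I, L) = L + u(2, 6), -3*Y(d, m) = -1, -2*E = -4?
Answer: 59888/3 ≈ 19963.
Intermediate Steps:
E = 2 (E = -½*(-4) = 2)
u(M, A) = 7 (u(M, A) = 4 + 3 = 7)
Y(d, m) = ⅓ (Y(d, m) = -⅓*(-1) = ⅓)
t(I, L) = 7 + L (t(I, L) = L + 7 = 7 + L)
y = -1/15 (y = (⅓)/(-5) = (⅓)*(-⅕) = -1/15 ≈ -0.066667)
v(U, C) = (9 + C)*(-1/15 + C) (v(U, C) = (C - 1/15)*(2 + (7 + C)) = (-1/15 + C)*(9 + C) = (9 + C)*(-1/15 + C))
(v(-5, 4) + 159)*95 = ((-⅗ + 4² + (134/15)*4) + 159)*95 = ((-⅗ + 16 + 536/15) + 159)*95 = (767/15 + 159)*95 = (3152/15)*95 = 59888/3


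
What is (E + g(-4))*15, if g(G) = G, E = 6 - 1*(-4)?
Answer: 90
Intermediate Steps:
E = 10 (E = 6 + 4 = 10)
(E + g(-4))*15 = (10 - 4)*15 = 6*15 = 90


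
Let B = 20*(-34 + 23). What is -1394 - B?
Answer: -1174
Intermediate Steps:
B = -220 (B = 20*(-11) = -220)
-1394 - B = -1394 - 1*(-220) = -1394 + 220 = -1174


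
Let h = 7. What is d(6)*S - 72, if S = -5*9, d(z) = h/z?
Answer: -249/2 ≈ -124.50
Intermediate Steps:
d(z) = 7/z
S = -45
d(6)*S - 72 = (7/6)*(-45) - 72 = -105/2 - 72 = -249/2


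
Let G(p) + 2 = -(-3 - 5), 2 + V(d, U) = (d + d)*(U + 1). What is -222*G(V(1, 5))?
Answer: -1332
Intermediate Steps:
V(d, U) = -2 + 2*d*(1 + U) (V(d, U) = -2 + (d + d)*(U + 1) = -2 + (2*d)*(1 + U) = -2 + 2*d*(1 + U))
G(p) = 6 (G(p) = -2 - (-3 - 5) = -2 - 1*(-8) = -2 + 8 = 6)
-222*G(V(1, 5)) = -222*6 = -1332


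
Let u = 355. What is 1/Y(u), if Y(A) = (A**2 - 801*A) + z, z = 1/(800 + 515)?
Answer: -1315/208203949 ≈ -6.3159e-6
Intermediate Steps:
z = 1/1315 ≈ 0.00076046
Y(A) = 1/1315 + A**2 - 801*A (Y(A) = (A**2 - 801*A) + 1/1315 = 1/1315 + A**2 - 801*A)
1/Y(u) = 1/(1/1315 + 355**2 - 801*355) = 1/(1/1315 + 126025 - 284355) = 1/(-208203949/1315) = -1315/208203949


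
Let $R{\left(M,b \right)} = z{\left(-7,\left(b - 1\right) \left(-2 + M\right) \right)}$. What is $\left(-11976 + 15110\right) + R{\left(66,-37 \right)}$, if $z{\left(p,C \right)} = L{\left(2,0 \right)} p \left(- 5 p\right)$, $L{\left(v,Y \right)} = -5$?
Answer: $4359$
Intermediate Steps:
$z{\left(p,C \right)} = 25 p^{2}$ ($z{\left(p,C \right)} = - 5 p \left(- 5 p\right) = 25 p^{2}$)
$R{\left(M,b \right)} = 1225$ ($R{\left(M,b \right)} = 25 \left(-7\right)^{2} = 25 \cdot 49 = 1225$)
$\left(-11976 + 15110\right) + R{\left(66,-37 \right)} = \left(-11976 + 15110\right) + 1225 = 3134 + 1225 = 4359$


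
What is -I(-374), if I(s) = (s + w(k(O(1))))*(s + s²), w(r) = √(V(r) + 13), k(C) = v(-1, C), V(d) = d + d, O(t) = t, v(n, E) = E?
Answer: 52173748 - 139502*√15 ≈ 5.1633e+7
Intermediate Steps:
V(d) = 2*d
k(C) = C
w(r) = √(13 + 2*r) (w(r) = √(2*r + 13) = √(13 + 2*r))
I(s) = (s + √15)*(s + s²) (I(s) = (s + √(13 + 2*1))*(s + s²) = (s + √(13 + 2))*(s + s²) = (s + √15)*(s + s²))
-I(-374) = -(-374)*(-374 + √15 + (-374)² - 374*√15) = -(-374)*(-374 + √15 + 139876 - 374*√15) = -(-374)*(139502 - 373*√15) = -(-52173748 + 139502*√15) = 52173748 - 139502*√15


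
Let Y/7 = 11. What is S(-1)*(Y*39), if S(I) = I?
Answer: -3003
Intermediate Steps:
Y = 77 (Y = 7*11 = 77)
S(-1)*(Y*39) = -77*39 = -1*3003 = -3003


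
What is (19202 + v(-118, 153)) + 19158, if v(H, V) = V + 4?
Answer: 38517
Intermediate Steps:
v(H, V) = 4 + V
(19202 + v(-118, 153)) + 19158 = (19202 + (4 + 153)) + 19158 = (19202 + 157) + 19158 = 19359 + 19158 = 38517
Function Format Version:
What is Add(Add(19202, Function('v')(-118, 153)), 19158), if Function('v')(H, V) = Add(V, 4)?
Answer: 38517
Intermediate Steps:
Function('v')(H, V) = Add(4, V)
Add(Add(19202, Function('v')(-118, 153)), 19158) = Add(Add(19202, Add(4, 153)), 19158) = Add(Add(19202, 157), 19158) = Add(19359, 19158) = 38517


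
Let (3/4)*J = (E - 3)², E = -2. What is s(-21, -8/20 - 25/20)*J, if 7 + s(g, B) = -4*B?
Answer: -40/3 ≈ -13.333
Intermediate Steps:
s(g, B) = -7 - 4*B
J = 100/3 (J = 4*(-2 - 3)²/3 = (4/3)*(-5)² = (4/3)*25 = 100/3 ≈ 33.333)
s(-21, -8/20 - 25/20)*J = (-7 - 4*(-8/20 - 25/20))*(100/3) = (-7 - 4*(-8*1/20 - 25*1/20))*(100/3) = (-7 - 4*(-⅖ - 5/4))*(100/3) = (-7 - 4*(-33/20))*(100/3) = (-7 + 33/5)*(100/3) = -⅖*100/3 = -40/3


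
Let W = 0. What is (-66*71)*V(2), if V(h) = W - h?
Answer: 9372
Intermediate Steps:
V(h) = -h (V(h) = 0 - h = -h)
(-66*71)*V(2) = (-66*71)*(-1*2) = -4686*(-2) = 9372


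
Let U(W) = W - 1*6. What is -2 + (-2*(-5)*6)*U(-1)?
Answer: -422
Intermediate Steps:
U(W) = -6 + W (U(W) = W - 6 = -6 + W)
-2 + (-2*(-5)*6)*U(-1) = -2 + (-2*(-5)*6)*(-6 - 1) = -2 + (10*6)*(-7) = -2 + 60*(-7) = -2 - 420 = -422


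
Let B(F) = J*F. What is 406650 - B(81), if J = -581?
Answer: 453711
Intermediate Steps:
B(F) = -581*F
406650 - B(81) = 406650 - (-581)*81 = 406650 - 1*(-47061) = 406650 + 47061 = 453711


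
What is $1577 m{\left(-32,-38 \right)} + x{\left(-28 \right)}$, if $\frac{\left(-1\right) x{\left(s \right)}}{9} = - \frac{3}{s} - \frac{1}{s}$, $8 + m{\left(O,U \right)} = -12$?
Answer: $- \frac{220789}{7} \approx -31541.0$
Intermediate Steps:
$m{\left(O,U \right)} = -20$ ($m{\left(O,U \right)} = -8 - 12 = -20$)
$x{\left(s \right)} = \frac{36}{s}$ ($x{\left(s \right)} = - 9 \left(- \frac{3}{s} - \frac{1}{s}\right) = - 9 \left(- \frac{4}{s}\right) = \frac{36}{s}$)
$1577 m{\left(-32,-38 \right)} + x{\left(-28 \right)} = 1577 \left(-20\right) + \frac{36}{-28} = -31540 + 36 \left(- \frac{1}{28}\right) = -31540 - \frac{9}{7} = - \frac{220789}{7}$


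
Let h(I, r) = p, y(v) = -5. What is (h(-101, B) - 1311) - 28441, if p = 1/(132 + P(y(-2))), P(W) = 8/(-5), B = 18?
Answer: -19398299/652 ≈ -29752.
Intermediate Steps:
P(W) = -8/5 (P(W) = 8*(-⅕) = -8/5)
p = 5/652 (p = 1/(132 - 8/5) = 1/(652/5) = 5/652 ≈ 0.0076687)
h(I, r) = 5/652
(h(-101, B) - 1311) - 28441 = (5/652 - 1311) - 28441 = -854767/652 - 28441 = -19398299/652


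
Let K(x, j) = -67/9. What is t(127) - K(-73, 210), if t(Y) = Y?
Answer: 1210/9 ≈ 134.44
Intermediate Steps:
K(x, j) = -67/9 (K(x, j) = -67*⅑ = -67/9)
t(127) - K(-73, 210) = 127 - 1*(-67/9) = 127 + 67/9 = 1210/9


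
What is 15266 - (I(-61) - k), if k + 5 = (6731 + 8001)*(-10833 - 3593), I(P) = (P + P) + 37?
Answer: -212508486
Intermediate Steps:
I(P) = 37 + 2*P (I(P) = 2*P + 37 = 37 + 2*P)
k = -212523837 (k = -5 + (6731 + 8001)*(-10833 - 3593) = -5 + 14732*(-14426) = -5 - 212523832 = -212523837)
15266 - (I(-61) - k) = 15266 - ((37 + 2*(-61)) - 1*(-212523837)) = 15266 - ((37 - 122) + 212523837) = 15266 - (-85 + 212523837) = 15266 - 1*212523752 = 15266 - 212523752 = -212508486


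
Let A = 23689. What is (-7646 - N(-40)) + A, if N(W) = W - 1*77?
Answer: 16160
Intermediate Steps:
N(W) = -77 + W (N(W) = W - 77 = -77 + W)
(-7646 - N(-40)) + A = (-7646 - (-77 - 40)) + 23689 = (-7646 - 1*(-117)) + 23689 = (-7646 + 117) + 23689 = -7529 + 23689 = 16160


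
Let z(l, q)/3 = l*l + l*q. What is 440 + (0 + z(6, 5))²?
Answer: 39644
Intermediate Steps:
z(l, q) = 3*l² + 3*l*q (z(l, q) = 3*(l*l + l*q) = 3*(l² + l*q) = 3*l² + 3*l*q)
440 + (0 + z(6, 5))² = 440 + (0 + 3*6*(6 + 5))² = 440 + (0 + 3*6*11)² = 440 + (0 + 198)² = 440 + 198² = 440 + 39204 = 39644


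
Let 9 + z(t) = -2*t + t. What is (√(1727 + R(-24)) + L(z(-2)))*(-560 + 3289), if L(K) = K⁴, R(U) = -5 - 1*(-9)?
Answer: 6552329 + 2729*√1731 ≈ 6.6659e+6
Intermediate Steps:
z(t) = -9 - t (z(t) = -9 + (-2*t + t) = -9 - t)
R(U) = 4 (R(U) = -5 + 9 = 4)
(√(1727 + R(-24)) + L(z(-2)))*(-560 + 3289) = (√(1727 + 4) + (-9 - 1*(-2))⁴)*(-560 + 3289) = (√1731 + (-9 + 2)⁴)*2729 = (√1731 + (-7)⁴)*2729 = (√1731 + 2401)*2729 = (2401 + √1731)*2729 = 6552329 + 2729*√1731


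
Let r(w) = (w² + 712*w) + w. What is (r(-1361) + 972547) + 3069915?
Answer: 4924390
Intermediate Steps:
r(w) = w² + 713*w
(r(-1361) + 972547) + 3069915 = (-1361*(713 - 1361) + 972547) + 3069915 = (-1361*(-648) + 972547) + 3069915 = (881928 + 972547) + 3069915 = 1854475 + 3069915 = 4924390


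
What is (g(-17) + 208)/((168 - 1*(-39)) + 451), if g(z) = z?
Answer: 191/658 ≈ 0.29027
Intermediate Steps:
(g(-17) + 208)/((168 - 1*(-39)) + 451) = (-17 + 208)/((168 - 1*(-39)) + 451) = 191/((168 + 39) + 451) = 191/(207 + 451) = 191/658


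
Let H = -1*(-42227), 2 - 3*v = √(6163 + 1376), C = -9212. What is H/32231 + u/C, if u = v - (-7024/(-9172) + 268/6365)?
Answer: 127106616812153/97016729130930 + √7539/27636 ≈ 1.3133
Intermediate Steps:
v = ⅔ - √7539/3 (v = ⅔ - √(6163 + 1376)/3 = ⅔ - √7539/3 ≈ -28.276)
H = 42227
u = -92306/653505 - √7539/3 (u = (⅔ - √7539/3) - (-7024/(-9172) + 268/6365) = (⅔ - √7539/3) - (-7024*(-1/9172) + 268*(1/6365)) = (⅔ - √7539/3) - (1756/2293 + 4/95) = (⅔ - √7539/3) - 1*175992/217835 = (⅔ - √7539/3) - 175992/217835 = -92306/653505 - √7539/3 ≈ -29.084)
H/32231 + u/C = 42227/32231 + (-92306/653505 - √7539/3)/(-9212) = 42227*(1/32231) + (-92306/653505 - √7539/3)*(-1/9212) = 42227/32231 + (46153/3010044030 + √7539/27636) = 127106616812153/97016729130930 + √7539/27636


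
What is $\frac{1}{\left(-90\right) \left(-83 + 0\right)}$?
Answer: $\frac{1}{7470} \approx 0.00013387$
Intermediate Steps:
$\frac{1}{\left(-90\right) \left(-83 + 0\right)} = \frac{1}{\left(-90\right) \left(-83\right)} = \frac{1}{7470}$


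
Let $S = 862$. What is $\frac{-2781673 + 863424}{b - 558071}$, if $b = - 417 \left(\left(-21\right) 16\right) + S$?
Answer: $\frac{1918249}{417097} \approx 4.599$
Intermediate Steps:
$b = 140974$ ($b = - 417 \left(\left(-21\right) 16\right) + 862 = \left(-417\right) \left(-336\right) + 862 = 140112 + 862 = 140974$)
$\frac{-2781673 + 863424}{b - 558071} = \frac{-2781673 + 863424}{140974 - 558071} = - \frac{1918249}{-417097} = \left(-1918249\right) \left(- \frac{1}{417097}\right) = \frac{1918249}{417097}$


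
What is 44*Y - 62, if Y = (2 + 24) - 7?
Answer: 774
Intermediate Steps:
Y = 19 (Y = 26 - 7 = 19)
44*Y - 62 = 44*19 - 62 = 836 - 62 = 774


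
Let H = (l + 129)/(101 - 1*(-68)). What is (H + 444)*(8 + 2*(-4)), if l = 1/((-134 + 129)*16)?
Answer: 0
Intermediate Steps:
l = -1/80 (l = (1/16)/(-5) = -⅕*1/16 = -1/80 ≈ -0.012500)
H = 10319/13520 (H = (-1/80 + 129)/(101 - 1*(-68)) = 10319/(80*(101 + 68)) = (10319/80)/169 = (10319/80)*(1/169) = 10319/13520 ≈ 0.76324)
(H + 444)*(8 + 2*(-4)) = (10319/13520 + 444)*(8 + 2*(-4)) = 6013199*(8 - 8)/13520 = (6013199/13520)*0 = 0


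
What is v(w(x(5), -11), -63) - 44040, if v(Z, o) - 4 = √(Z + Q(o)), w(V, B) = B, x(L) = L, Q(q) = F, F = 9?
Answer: -44036 + I*√2 ≈ -44036.0 + 1.4142*I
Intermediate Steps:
Q(q) = 9
v(Z, o) = 4 + √(9 + Z) (v(Z, o) = 4 + √(Z + 9) = 4 + √(9 + Z))
v(w(x(5), -11), -63) - 44040 = (4 + √(9 - 11)) - 44040 = (4 + √(-2)) - 44040 = (4 + I*√2) - 44040 = -44036 + I*√2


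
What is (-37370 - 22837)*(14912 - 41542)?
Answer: 1603312410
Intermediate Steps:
(-37370 - 22837)*(14912 - 41542) = -60207*(-26630) = 1603312410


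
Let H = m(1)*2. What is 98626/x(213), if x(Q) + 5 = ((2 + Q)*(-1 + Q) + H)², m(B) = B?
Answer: 98626/2077718719 ≈ 4.7468e-5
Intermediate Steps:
H = 2 (H = 1*2 = 2)
x(Q) = -5 + (2 + (-1 + Q)*(2 + Q))² (x(Q) = -5 + ((2 + Q)*(-1 + Q) + 2)² = -5 + ((-1 + Q)*(2 + Q) + 2)² = -5 + (2 + (-1 + Q)*(2 + Q))²)
98626/x(213) = 98626/(-5 + 213²*(1 + 213)²) = 98626/(-5 + 45369*214²) = 98626/(-5 + 45369*45796) = 98626/(-5 + 2077718724) = 98626/2077718719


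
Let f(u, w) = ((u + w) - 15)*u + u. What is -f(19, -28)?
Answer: 437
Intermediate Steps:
f(u, w) = u + u*(-15 + u + w) (f(u, w) = (-15 + u + w)*u + u = u*(-15 + u + w) + u = u + u*(-15 + u + w))
-f(19, -28) = -19*(-14 + 19 - 28) = -19*(-23) = -1*(-437) = 437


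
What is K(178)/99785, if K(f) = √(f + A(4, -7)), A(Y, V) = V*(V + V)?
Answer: 2*√69/99785 ≈ 0.00016649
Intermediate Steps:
A(Y, V) = 2*V² (A(Y, V) = V*(2*V) = 2*V²)
K(f) = √(98 + f) (K(f) = √(f + 2*(-7)²) = √(f + 2*49) = √(f + 98) = √(98 + f))
K(178)/99785 = √(98 + 178)/99785 = √276*(1/99785) = (2*√69)*(1/99785) = 2*√69/99785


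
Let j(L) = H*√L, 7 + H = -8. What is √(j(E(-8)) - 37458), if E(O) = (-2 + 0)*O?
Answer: 13*I*√222 ≈ 193.7*I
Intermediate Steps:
H = -15 (H = -7 - 8 = -15)
E(O) = -2*O
j(L) = -15*√L
√(j(E(-8)) - 37458) = √(-15*√(-2*(-8)) - 37458) = √(-15*√16 - 37458) = √(-15*4 - 37458) = √(-60 - 37458) = √(-37518) = 13*I*√222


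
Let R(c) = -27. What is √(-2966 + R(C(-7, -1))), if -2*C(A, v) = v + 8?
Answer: I*√2993 ≈ 54.708*I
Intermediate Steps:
C(A, v) = -4 - v/2 (C(A, v) = -(v + 8)/2 = -(8 + v)/2 = -4 - v/2)
√(-2966 + R(C(-7, -1))) = √(-2966 - 27) = √(-2993) = I*√2993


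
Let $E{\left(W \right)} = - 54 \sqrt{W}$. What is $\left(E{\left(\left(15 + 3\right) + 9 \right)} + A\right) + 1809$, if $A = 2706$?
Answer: $4515 - 162 \sqrt{3} \approx 4234.4$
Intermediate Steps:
$\left(E{\left(\left(15 + 3\right) + 9 \right)} + A\right) + 1809 = \left(- 54 \sqrt{\left(15 + 3\right) + 9} + 2706\right) + 1809 = \left(- 54 \sqrt{18 + 9} + 2706\right) + 1809 = \left(- 54 \sqrt{27} + 2706\right) + 1809 = \left(- 54 \cdot 3 \sqrt{3} + 2706\right) + 1809 = \left(- 162 \sqrt{3} + 2706\right) + 1809 = \left(2706 - 162 \sqrt{3}\right) + 1809 = 4515 - 162 \sqrt{3}$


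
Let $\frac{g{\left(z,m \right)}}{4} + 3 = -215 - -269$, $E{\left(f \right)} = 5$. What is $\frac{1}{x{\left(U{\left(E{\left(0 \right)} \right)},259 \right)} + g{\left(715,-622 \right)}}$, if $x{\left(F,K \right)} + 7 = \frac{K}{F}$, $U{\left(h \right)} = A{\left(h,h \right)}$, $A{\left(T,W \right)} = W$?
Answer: $\frac{5}{1244} \approx 0.0040193$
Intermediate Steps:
$U{\left(h \right)} = h$
$g{\left(z,m \right)} = 204$ ($g{\left(z,m \right)} = -12 + 4 \left(-215 - -269\right) = -12 + 4 \left(-215 + 269\right) = -12 + 4 \cdot 54 = -12 + 216 = 204$)
$x{\left(F,K \right)} = -7 + \frac{K}{F}$
$\frac{1}{x{\left(U{\left(E{\left(0 \right)} \right)},259 \right)} + g{\left(715,-622 \right)}} = \frac{1}{\left(-7 + \frac{259}{5}\right) + 204} = \frac{1}{\frac{224}{5} + 204} = \frac{1}{\frac{1244}{5}} = \frac{5}{1244}$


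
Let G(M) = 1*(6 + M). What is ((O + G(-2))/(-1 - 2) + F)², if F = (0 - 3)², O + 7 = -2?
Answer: 1024/9 ≈ 113.78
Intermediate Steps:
O = -9 (O = -7 - 2 = -9)
F = 9 (F = (-3)² = 9)
G(M) = 6 + M
((O + G(-2))/(-1 - 2) + F)² = ((-9 + (6 - 2))/(-1 - 2) + 9)² = ((-9 + 4)/(-3) + 9)² = (-5*(-⅓) + 9)² = (5/3 + 9)² = (32/3)² = 1024/9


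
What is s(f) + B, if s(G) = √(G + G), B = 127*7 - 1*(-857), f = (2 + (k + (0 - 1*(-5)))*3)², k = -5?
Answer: 1746 + 2*√2 ≈ 1748.8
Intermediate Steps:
f = 4 (f = (2 + (-5 + (0 - 1*(-5)))*3)² = (2 + (-5 + (0 + 5))*3)² = (2 + (-5 + 5)*3)² = (2 + 0*3)² = (2 + 0)² = 2² = 4)
B = 1746 (B = 889 + 857 = 1746)
s(G) = √2*√G (s(G) = √(2*G) = √2*√G)
s(f) + B = √2*√4 + 1746 = √2*2 + 1746 = 2*√2 + 1746 = 1746 + 2*√2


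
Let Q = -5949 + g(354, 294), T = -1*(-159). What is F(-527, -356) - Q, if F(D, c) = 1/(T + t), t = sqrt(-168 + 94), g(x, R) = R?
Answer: 143382684/25355 - I*sqrt(74)/25355 ≈ 5655.0 - 0.00033928*I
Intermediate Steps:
T = 159
t = I*sqrt(74) (t = sqrt(-74) = I*sqrt(74) ≈ 8.6023*I)
F(D, c) = 1/(159 + I*sqrt(74))
Q = -5655 (Q = -5949 + 294 = -5655)
F(-527, -356) - Q = (159/25355 - I*sqrt(74)/25355) - 1*(-5655) = (159/25355 - I*sqrt(74)/25355) + 5655 = 143382684/25355 - I*sqrt(74)/25355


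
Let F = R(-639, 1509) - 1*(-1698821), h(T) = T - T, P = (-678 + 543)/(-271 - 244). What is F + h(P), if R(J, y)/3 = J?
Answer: 1696904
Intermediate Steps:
R(J, y) = 3*J
P = 27/103 (P = -135/(-515) = -135*(-1/515) = 27/103 ≈ 0.26214)
h(T) = 0
F = 1696904 (F = 3*(-639) - 1*(-1698821) = -1917 + 1698821 = 1696904)
F + h(P) = 1696904 + 0 = 1696904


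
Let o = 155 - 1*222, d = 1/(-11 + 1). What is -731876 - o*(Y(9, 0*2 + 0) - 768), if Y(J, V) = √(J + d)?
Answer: -783332 + 67*√890/10 ≈ -7.8313e+5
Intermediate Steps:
d = -⅒ (d = 1/(-10) = -⅒ ≈ -0.10000)
o = -67 (o = 155 - 222 = -67)
Y(J, V) = √(-⅒ + J) (Y(J, V) = √(J - ⅒) = √(-⅒ + J))
-731876 - o*(Y(9, 0*2 + 0) - 768) = -731876 - (-67)*(√(-10 + 100*9)/10 - 768) = -731876 - (-67)*(√(-10 + 900)/10 - 768) = -731876 - (-67)*(√890/10 - 768) = -731876 - (-67)*(-768 + √890/10) = -731876 - (51456 - 67*√890/10) = -731876 + (-51456 + 67*√890/10) = -783332 + 67*√890/10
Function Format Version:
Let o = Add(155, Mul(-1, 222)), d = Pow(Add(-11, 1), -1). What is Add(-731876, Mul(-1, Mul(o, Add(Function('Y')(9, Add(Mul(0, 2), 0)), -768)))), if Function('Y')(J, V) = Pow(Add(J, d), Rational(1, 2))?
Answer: Add(-783332, Mul(Rational(67, 10), Pow(890, Rational(1, 2)))) ≈ -7.8313e+5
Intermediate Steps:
d = Rational(-1, 10) (d = Pow(-10, -1) = Rational(-1, 10) ≈ -0.10000)
o = -67 (o = Add(155, -222) = -67)
Function('Y')(J, V) = Pow(Add(Rational(-1, 10), J), Rational(1, 2)) (Function('Y')(J, V) = Pow(Add(J, Rational(-1, 10)), Rational(1, 2)) = Pow(Add(Rational(-1, 10), J), Rational(1, 2)))
Add(-731876, Mul(-1, Mul(o, Add(Function('Y')(9, Add(Mul(0, 2), 0)), -768)))) = Add(-731876, Mul(-1, Mul(-67, Add(Mul(Rational(1, 10), Pow(Add(-10, Mul(100, 9)), Rational(1, 2))), -768)))) = Add(-731876, Mul(-1, Mul(-67, Add(Mul(Rational(1, 10), Pow(Add(-10, 900), Rational(1, 2))), -768)))) = Add(-731876, Mul(-1, Mul(-67, Add(Mul(Rational(1, 10), Pow(890, Rational(1, 2))), -768)))) = Add(-731876, Mul(-1, Mul(-67, Add(-768, Mul(Rational(1, 10), Pow(890, Rational(1, 2))))))) = Add(-731876, Mul(-1, Add(51456, Mul(Rational(-67, 10), Pow(890, Rational(1, 2)))))) = Add(-731876, Add(-51456, Mul(Rational(67, 10), Pow(890, Rational(1, 2))))) = Add(-783332, Mul(Rational(67, 10), Pow(890, Rational(1, 2))))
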